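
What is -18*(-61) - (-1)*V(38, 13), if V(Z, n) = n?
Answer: 1111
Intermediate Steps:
-18*(-61) - (-1)*V(38, 13) = -18*(-61) - (-1)*13 = 1098 - 1*(-13) = 1098 + 13 = 1111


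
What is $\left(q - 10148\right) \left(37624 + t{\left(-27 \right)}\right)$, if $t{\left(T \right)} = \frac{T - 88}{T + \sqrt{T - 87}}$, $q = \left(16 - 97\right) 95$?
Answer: $- \frac{188660801497}{281} - \frac{2051945 i \sqrt{114}}{843} \approx -6.7139 \cdot 10^{8} - 25989.0 i$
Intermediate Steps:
$q = -7695$ ($q = \left(-81\right) 95 = -7695$)
$t{\left(T \right)} = \frac{-88 + T}{T + \sqrt{-87 + T}}$
$\left(q - 10148\right) \left(37624 + t{\left(-27 \right)}\right) = \left(-7695 - 10148\right) \left(37624 + \frac{-88 - 27}{-27 + \sqrt{-87 - 27}}\right) = - 17843 \left(37624 + \frac{1}{-27 + \sqrt{-114}} \left(-115\right)\right) = - 17843 \left(37624 + \frac{1}{-27 + i \sqrt{114}} \left(-115\right)\right) = - 17843 \left(37624 - \frac{115}{-27 + i \sqrt{114}}\right) = -671325032 + \frac{2051945}{-27 + i \sqrt{114}}$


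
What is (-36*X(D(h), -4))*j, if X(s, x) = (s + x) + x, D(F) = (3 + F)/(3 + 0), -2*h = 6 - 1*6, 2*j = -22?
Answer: -2772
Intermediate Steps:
j = -11 (j = (½)*(-22) = -11)
h = 0 (h = -(6 - 1*6)/2 = -(6 - 6)/2 = -½*0 = 0)
D(F) = 1 + F/3 (D(F) = (3 + F)/3 = (3 + F)*(⅓) = 1 + F/3)
X(s, x) = s + 2*x
(-36*X(D(h), -4))*j = -36*((1 + (⅓)*0) + 2*(-4))*(-11) = -36*((1 + 0) - 8)*(-11) = -36*(1 - 8)*(-11) = -36*(-7)*(-11) = 252*(-11) = -2772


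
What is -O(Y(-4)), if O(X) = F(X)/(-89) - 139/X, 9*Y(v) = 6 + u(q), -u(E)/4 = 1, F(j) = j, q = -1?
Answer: 1002055/1602 ≈ 625.50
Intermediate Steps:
u(E) = -4 (u(E) = -4*1 = -4)
Y(v) = 2/9 (Y(v) = (6 - 4)/9 = (1/9)*2 = 2/9)
O(X) = -139/X - X/89 (O(X) = X/(-89) - 139/X = X*(-1/89) - 139/X = -X/89 - 139/X = -139/X - X/89)
-O(Y(-4)) = -(-139/2/9 - 1/89*2/9) = -(-139*9/2 - 2/801) = -(-1251/2 - 2/801) = -1*(-1002055/1602) = 1002055/1602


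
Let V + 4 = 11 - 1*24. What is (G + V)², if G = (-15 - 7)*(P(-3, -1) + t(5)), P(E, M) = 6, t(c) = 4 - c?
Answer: 16129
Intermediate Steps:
V = -17 (V = -4 + (11 - 1*24) = -4 + (11 - 24) = -4 - 13 = -17)
G = -110 (G = (-15 - 7)*(6 + (4 - 1*5)) = -22*(6 + (4 - 5)) = -22*(6 - 1) = -22*5 = -110)
(G + V)² = (-110 - 17)² = (-127)² = 16129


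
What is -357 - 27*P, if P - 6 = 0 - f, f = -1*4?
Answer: -627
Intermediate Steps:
f = -4
P = 10 (P = 6 + (0 - 1*(-4)) = 6 + (0 + 4) = 6 + 4 = 10)
-357 - 27*P = -357 - 27*10 = -357 - 270 = -627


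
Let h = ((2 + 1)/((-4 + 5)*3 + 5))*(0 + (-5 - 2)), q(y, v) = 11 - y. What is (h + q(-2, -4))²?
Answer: 6889/64 ≈ 107.64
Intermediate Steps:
h = -21/8 (h = (3/(1*3 + 5))*(0 - 7) = (3/(3 + 5))*(-7) = (3/8)*(-7) = -21/8 ≈ -2.6250)
(h + q(-2, -4))² = (-21/8 + (11 - 1*(-2)))² = (-21/8 + (11 + 2))² = (-21/8 + 13)² = (83/8)² = 6889/64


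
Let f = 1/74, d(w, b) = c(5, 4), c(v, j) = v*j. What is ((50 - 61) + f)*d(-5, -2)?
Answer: -8130/37 ≈ -219.73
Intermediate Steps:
c(v, j) = j*v
d(w, b) = 20 (d(w, b) = 4*5 = 20)
f = 1/74 ≈ 0.013514
((50 - 61) + f)*d(-5, -2) = ((50 - 61) + 1/74)*20 = (-11 + 1/74)*20 = -813/74*20 = -8130/37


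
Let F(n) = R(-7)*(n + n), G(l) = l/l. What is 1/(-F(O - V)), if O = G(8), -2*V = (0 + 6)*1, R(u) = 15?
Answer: -1/120 ≈ -0.0083333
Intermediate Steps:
G(l) = 1
V = -3 (V = -(0 + 6)/2 = -3 ≈ -3.0000)
O = 1
F(n) = 30*n (F(n) = 15*(n + n) = 15*(2*n) = 30*n)
1/(-F(O - V)) = 1/(-30*(1 - 1*(-3))) = 1/(-30*(1 + 3)) = 1/(-30*4) = 1/(-1*120) = 1/(-120) = -1/120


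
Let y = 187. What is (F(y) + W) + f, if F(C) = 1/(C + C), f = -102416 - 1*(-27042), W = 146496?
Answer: 26599629/374 ≈ 71122.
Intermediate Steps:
f = -75374 (f = -102416 + 27042 = -75374)
F(C) = 1/(2*C)
(F(y) + W) + f = ((1/2)/187 + 146496) - 75374 = ((1/2)*(1/187) + 146496) - 75374 = (1/374 + 146496) - 75374 = 54789505/374 - 75374 = 26599629/374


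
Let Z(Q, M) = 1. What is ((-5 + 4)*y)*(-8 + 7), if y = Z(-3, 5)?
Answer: 1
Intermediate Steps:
y = 1
((-5 + 4)*y)*(-8 + 7) = ((-5 + 4)*1)*(-8 + 7) = -1*1*(-1) = -1*(-1) = 1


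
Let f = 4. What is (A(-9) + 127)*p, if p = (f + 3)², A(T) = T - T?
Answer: 6223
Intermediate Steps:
A(T) = 0
p = 49 (p = (4 + 3)² = 7² = 49)
(A(-9) + 127)*p = (0 + 127)*49 = 127*49 = 6223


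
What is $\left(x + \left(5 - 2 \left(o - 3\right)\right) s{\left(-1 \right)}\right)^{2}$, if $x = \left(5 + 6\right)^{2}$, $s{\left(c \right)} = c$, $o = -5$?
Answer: $10000$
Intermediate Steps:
$x = 121$ ($x = 11^{2} = 121$)
$\left(x + \left(5 - 2 \left(o - 3\right)\right) s{\left(-1 \right)}\right)^{2} = \left(121 + \left(5 - 2 \left(-5 - 3\right)\right) \left(-1\right)\right)^{2} = \left(121 + \left(5 - -16\right) \left(-1\right)\right)^{2} = \left(121 + \left(5 + 16\right) \left(-1\right)\right)^{2} = \left(121 + 21 \left(-1\right)\right)^{2} = \left(121 - 21\right)^{2} = 100^{2} = 10000$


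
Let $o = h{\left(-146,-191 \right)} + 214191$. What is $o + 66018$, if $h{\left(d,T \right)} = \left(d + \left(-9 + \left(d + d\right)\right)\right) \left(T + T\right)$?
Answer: $450963$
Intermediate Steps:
$h{\left(d,T \right)} = 2 T \left(-9 + 3 d\right)$ ($h{\left(d,T \right)} = \left(d + \left(-9 + 2 d\right)\right) 2 T = \left(-9 + 3 d\right) 2 T = 2 T \left(-9 + 3 d\right)$)
$o = 384945$ ($o = 6 \left(-191\right) \left(-3 - 146\right) + 214191 = 6 \left(-191\right) \left(-149\right) + 214191 = 170754 + 214191 = 384945$)
$o + 66018 = 384945 + 66018 = 450963$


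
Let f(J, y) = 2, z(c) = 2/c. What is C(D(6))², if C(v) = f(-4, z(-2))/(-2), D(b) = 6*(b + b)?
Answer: 1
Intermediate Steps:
D(b) = 12*b (D(b) = 6*(2*b) = 12*b)
C(v) = -1 (C(v) = 2/(-2) = 2*(-½) = -1)
C(D(6))² = (-1)² = 1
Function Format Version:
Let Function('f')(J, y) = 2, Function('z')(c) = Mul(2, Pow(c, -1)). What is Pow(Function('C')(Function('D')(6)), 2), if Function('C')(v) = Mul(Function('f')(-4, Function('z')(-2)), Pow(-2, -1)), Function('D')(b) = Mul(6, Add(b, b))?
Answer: 1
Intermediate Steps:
Function('D')(b) = Mul(12, b) (Function('D')(b) = Mul(6, Mul(2, b)) = Mul(12, b))
Function('C')(v) = -1 (Function('C')(v) = Mul(2, Pow(-2, -1)) = Mul(2, Rational(-1, 2)) = -1)
Pow(Function('C')(Function('D')(6)), 2) = Pow(-1, 2) = 1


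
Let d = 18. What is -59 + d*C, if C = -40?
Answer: -779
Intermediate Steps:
-59 + d*C = -59 + 18*(-40) = -59 - 720 = -779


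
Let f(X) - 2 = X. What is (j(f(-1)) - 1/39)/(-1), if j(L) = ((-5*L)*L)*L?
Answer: 196/39 ≈ 5.0256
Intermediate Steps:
f(X) = 2 + X
j(L) = -5*L³ (j(L) = (-5*L²)*L = -5*L³)
(j(f(-1)) - 1/39)/(-1) = (-5*(2 - 1)³ - 1/39)/(-1) = (-5*1³ - 1*1/39)*(-1) = (-5*1 - 1/39)*(-1) = (-5 - 1/39)*(-1) = -196/39*(-1) = 196/39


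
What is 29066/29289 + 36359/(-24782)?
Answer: -344605139/725839998 ≈ -0.47477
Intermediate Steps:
29066/29289 + 36359/(-24782) = 29066*(1/29289) + 36359*(-1/24782) = 29066/29289 - 36359/24782 = -344605139/725839998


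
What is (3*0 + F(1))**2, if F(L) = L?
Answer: 1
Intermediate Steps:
(3*0 + F(1))**2 = (3*0 + 1)**2 = (0 + 1)**2 = 1**2 = 1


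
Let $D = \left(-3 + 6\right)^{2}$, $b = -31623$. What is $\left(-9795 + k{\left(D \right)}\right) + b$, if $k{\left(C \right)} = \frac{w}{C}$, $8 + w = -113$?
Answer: $- \frac{372883}{9} \approx -41431.0$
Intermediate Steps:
$w = -121$ ($w = -8 - 113 = -121$)
$D = 9$ ($D = 3^{2} = 9$)
$k{\left(C \right)} = - \frac{121}{C}$
$\left(-9795 + k{\left(D \right)}\right) + b = \left(-9795 - \frac{121}{9}\right) - 31623 = - \frac{88276}{9} - 31623 = - \frac{372883}{9}$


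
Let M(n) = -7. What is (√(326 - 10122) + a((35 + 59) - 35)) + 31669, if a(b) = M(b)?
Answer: 31662 + 2*I*√2449 ≈ 31662.0 + 98.975*I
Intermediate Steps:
a(b) = -7
(√(326 - 10122) + a((35 + 59) - 35)) + 31669 = (√(326 - 10122) - 7) + 31669 = (√(-9796) - 7) + 31669 = (2*I*√2449 - 7) + 31669 = (-7 + 2*I*√2449) + 31669 = 31662 + 2*I*√2449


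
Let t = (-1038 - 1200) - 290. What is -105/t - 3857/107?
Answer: -9739261/270496 ≈ -36.005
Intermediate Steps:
t = -2528 (t = -2238 - 290 = -2528)
-105/t - 3857/107 = -105/(-2528) - 3857/107 = -105*(-1/2528) - 3857*1/107 = 105/2528 - 3857/107 = -9739261/270496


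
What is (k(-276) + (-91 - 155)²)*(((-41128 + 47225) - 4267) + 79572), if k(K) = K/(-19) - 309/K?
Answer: 4306545011217/874 ≈ 4.9274e+9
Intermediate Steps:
k(K) = -309/K - K/19 (k(K) = K*(-1/19) - 309/K = -K/19 - 309/K = -309/K - K/19)
(k(-276) + (-91 - 155)²)*(((-41128 + 47225) - 4267) + 79572) = ((-309/(-276) - 1/19*(-276)) + (-91 - 155)²)*(((-41128 + 47225) - 4267) + 79572) = ((-309*(-1/276) + 276/19) + (-246)²)*((6097 - 4267) + 79572) = ((103/92 + 276/19) + 60516)*(1830 + 79572) = (27349/1748 + 60516)*81402 = (105809317/1748)*81402 = 4306545011217/874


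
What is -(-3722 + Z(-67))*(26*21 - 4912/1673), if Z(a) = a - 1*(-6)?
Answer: 3437029518/1673 ≈ 2.0544e+6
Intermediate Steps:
Z(a) = 6 + a (Z(a) = a + 6 = 6 + a)
-(-3722 + Z(-67))*(26*21 - 4912/1673) = -(-3722 + (6 - 67))*(26*21 - 4912/1673) = -(-3722 - 61)*(546 - 4912*1/1673) = -(-3783)*(546 - 4912/1673) = -(-3783)*908546/1673 = -1*(-3437029518/1673) = 3437029518/1673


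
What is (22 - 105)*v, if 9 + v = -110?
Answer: 9877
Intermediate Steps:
v = -119 (v = -9 - 110 = -119)
(22 - 105)*v = (22 - 105)*(-119) = -83*(-119) = 9877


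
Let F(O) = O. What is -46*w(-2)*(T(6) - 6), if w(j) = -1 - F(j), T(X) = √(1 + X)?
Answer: 276 - 46*√7 ≈ 154.30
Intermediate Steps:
w(j) = -1 - j
-46*w(-2)*(T(6) - 6) = -46*(-1 - 1*(-2))*(√(1 + 6) - 6) = -46*(-1 + 2)*(√7 - 6) = -46*(-6 + √7) = 276 - 46*√7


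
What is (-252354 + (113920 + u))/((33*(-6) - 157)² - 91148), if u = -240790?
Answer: -379224/34877 ≈ -10.873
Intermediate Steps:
(-252354 + (113920 + u))/((33*(-6) - 157)² - 91148) = (-252354 + (113920 - 240790))/((33*(-6) - 157)² - 91148) = (-252354 - 126870)/((-198 - 157)² - 91148) = -379224/((-355)² - 91148) = -379224/(126025 - 91148) = -379224/34877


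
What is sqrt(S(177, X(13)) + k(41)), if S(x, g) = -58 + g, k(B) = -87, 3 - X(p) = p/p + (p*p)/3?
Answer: I*sqrt(1794)/3 ≈ 14.119*I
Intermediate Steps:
X(p) = 2 - p**2/3 (X(p) = 3 - (p/p + (p*p)/3) = 3 - (1 + p**2*(1/3)) = 3 - (1 + p**2/3) = 3 + (-1 - p**2/3) = 2 - p**2/3)
sqrt(S(177, X(13)) + k(41)) = sqrt((-58 + (2 - 1/3*13**2)) - 87) = sqrt((-58 + (2 - 1/3*169)) - 87) = sqrt((-58 + (2 - 169/3)) - 87) = sqrt((-58 - 163/3) - 87) = sqrt(-337/3 - 87) = sqrt(-598/3) = I*sqrt(1794)/3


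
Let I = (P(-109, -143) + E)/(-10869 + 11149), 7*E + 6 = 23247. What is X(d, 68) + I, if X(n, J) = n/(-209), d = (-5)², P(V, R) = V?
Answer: 2324451/204820 ≈ 11.349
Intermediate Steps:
E = 23241/7 (E = -6/7 + (⅐)*23247 = -6/7 + 3321 = 23241/7 ≈ 3320.1)
d = 25
X(n, J) = -n/209 (X(n, J) = n*(-1/209) = -n/209)
I = 11239/980 (I = (-109 + 23241/7)/(-10869 + 11149) = (22478/7)/280 = (22478/7)*(1/280) = 11239/980 ≈ 11.468)
X(d, 68) + I = -1/209*25 + 11239/980 = -25/209 + 11239/980 = 2324451/204820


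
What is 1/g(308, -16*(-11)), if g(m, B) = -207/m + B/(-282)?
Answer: -43428/56291 ≈ -0.77149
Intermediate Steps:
g(m, B) = -207/m - B/282 (g(m, B) = -207/m + B*(-1/282) = -207/m - B/282)
1/g(308, -16*(-11)) = 1/(-207/308 - (-8)*(-11)/141) = 1/(-207*1/308 - 1/282*176) = 1/(-207/308 - 88/141) = 1/(-56291/43428) = -43428/56291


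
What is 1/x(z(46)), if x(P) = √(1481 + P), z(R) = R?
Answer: √1527/1527 ≈ 0.025591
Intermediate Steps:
1/x(z(46)) = 1/(√(1481 + 46)) = 1/(√1527) = √1527/1527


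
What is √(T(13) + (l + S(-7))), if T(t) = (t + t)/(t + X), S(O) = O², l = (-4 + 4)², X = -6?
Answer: 3*√287/7 ≈ 7.2605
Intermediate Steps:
l = 0 (l = 0² = 0)
T(t) = 2*t/(-6 + t) (T(t) = (t + t)/(t - 6) = (2*t)/(-6 + t) = 2*t/(-6 + t))
√(T(13) + (l + S(-7))) = √(2*13/(-6 + 13) + (0 + (-7)²)) = √(2*13/7 + (0 + 49)) = √(2*13*(⅐) + 49) = √(26/7 + 49) = √(369/7) = 3*√287/7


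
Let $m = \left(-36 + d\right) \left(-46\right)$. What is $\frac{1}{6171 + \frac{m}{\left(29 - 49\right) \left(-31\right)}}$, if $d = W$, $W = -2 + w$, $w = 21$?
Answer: $\frac{310}{1913401} \approx 0.00016202$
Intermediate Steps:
$W = 19$ ($W = -2 + 21 = 19$)
$d = 19$
$m = 782$ ($m = \left(-36 + 19\right) \left(-46\right) = \left(-17\right) \left(-46\right) = 782$)
$\frac{1}{6171 + \frac{m}{\left(29 - 49\right) \left(-31\right)}} = \frac{1}{6171 + \frac{782}{\left(29 - 49\right) \left(-31\right)}} = \frac{1}{6171 + \frac{782}{\left(-20\right) \left(-31\right)}} = \frac{1}{6171 + \frac{782}{620}} = \frac{1}{6171 + 782 \cdot \frac{1}{620}} = \frac{1}{6171 + \frac{391}{310}} = \frac{1}{\frac{1913401}{310}} = \frac{310}{1913401}$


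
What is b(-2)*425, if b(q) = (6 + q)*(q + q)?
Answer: -6800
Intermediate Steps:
b(q) = 2*q*(6 + q) (b(q) = (6 + q)*(2*q) = 2*q*(6 + q))
b(-2)*425 = (2*(-2)*(6 - 2))*425 = (2*(-2)*4)*425 = -16*425 = -6800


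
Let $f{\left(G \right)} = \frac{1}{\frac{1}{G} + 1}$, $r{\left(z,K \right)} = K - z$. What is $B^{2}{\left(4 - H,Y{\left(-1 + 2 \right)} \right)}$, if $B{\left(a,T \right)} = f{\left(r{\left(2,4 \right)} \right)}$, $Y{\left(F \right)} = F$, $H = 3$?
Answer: $\frac{4}{9} \approx 0.44444$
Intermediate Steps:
$f{\left(G \right)} = \frac{1}{1 + \frac{1}{G}}$
$B{\left(a,T \right)} = \frac{2}{3}$ ($B{\left(a,T \right)} = \frac{4 - 2}{1 + \left(4 - 2\right)} = \frac{2}{1 + 2} = \frac{2}{3}$)
$B^{2}{\left(4 - H,Y{\left(-1 + 2 \right)} \right)} = \left(\frac{2}{3}\right)^{2} = \frac{4}{9}$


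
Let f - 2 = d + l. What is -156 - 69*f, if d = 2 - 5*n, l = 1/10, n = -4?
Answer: -18189/10 ≈ -1818.9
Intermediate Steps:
l = 1/10 ≈ 0.10000
d = 22 (d = 2 - 5*(-4) = 2 + 20 = 22)
f = 241/10 (f = 2 + (22 + 1/10) = 2 + 221/10 = 241/10 ≈ 24.100)
-156 - 69*f = -156 - 69*241/10 = -156 - 16629/10 = -18189/10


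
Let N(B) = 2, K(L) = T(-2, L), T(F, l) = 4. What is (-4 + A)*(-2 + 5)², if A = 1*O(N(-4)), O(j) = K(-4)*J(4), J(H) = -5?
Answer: -216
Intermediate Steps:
K(L) = 4
O(j) = -20 (O(j) = 4*(-5) = -20)
A = -20 (A = 1*(-20) = -20)
(-4 + A)*(-2 + 5)² = (-4 - 20)*(-2 + 5)² = -24*3² = -24*9 = -216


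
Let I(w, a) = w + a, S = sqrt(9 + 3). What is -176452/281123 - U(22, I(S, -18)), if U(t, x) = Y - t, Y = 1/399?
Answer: 2397012223/112168077 ≈ 21.370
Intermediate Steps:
Y = 1/399 ≈ 0.0025063
S = 2*sqrt(3) (S = sqrt(12) = 2*sqrt(3) ≈ 3.4641)
I(w, a) = a + w
U(t, x) = 1/399 - t
-176452/281123 - U(22, I(S, -18)) = -176452/281123 - (1/399 - 1*22) = -176452*1/281123 - (1/399 - 22) = -176452/281123 - 1*(-8777/399) = -176452/281123 + 8777/399 = 2397012223/112168077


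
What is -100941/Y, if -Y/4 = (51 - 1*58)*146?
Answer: -100941/4088 ≈ -24.692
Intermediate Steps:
Y = 4088 (Y = -4*(51 - 1*58)*146 = -4*(51 - 58)*146 = -(-28)*146 = -4*(-1022) = 4088)
-100941/Y = -100941/4088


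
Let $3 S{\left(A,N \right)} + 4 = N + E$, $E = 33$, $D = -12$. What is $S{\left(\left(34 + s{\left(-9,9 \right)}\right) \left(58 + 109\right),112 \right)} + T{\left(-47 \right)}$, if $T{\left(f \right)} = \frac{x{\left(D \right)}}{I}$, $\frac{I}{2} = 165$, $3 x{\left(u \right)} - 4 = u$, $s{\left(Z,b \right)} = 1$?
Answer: $\frac{23261}{495} \approx 46.992$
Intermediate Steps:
$x{\left(u \right)} = \frac{4}{3} + \frac{u}{3}$
$I = 330$ ($I = 2 \cdot 165 = 330$)
$T{\left(f \right)} = - \frac{4}{495}$ ($T{\left(f \right)} = \frac{\frac{4}{3} + \frac{1}{3} \left(-12\right)}{330} = \left(\frac{4}{3} - 4\right) \frac{1}{330} = \left(- \frac{8}{3}\right) \frac{1}{330} = - \frac{4}{495}$)
$S{\left(A,N \right)} = \frac{29}{3} + \frac{N}{3}$ ($S{\left(A,N \right)} = - \frac{4}{3} + \frac{N + 33}{3} = - \frac{4}{3} + \frac{33 + N}{3} = - \frac{4}{3} + \left(11 + \frac{N}{3}\right) = \frac{29}{3} + \frac{N}{3}$)
$S{\left(\left(34 + s{\left(-9,9 \right)}\right) \left(58 + 109\right),112 \right)} + T{\left(-47 \right)} = \left(\frac{29}{3} + \frac{1}{3} \cdot 112\right) - \frac{4}{495} = \left(\frac{29}{3} + \frac{112}{3}\right) - \frac{4}{495} = 47 - \frac{4}{495} = \frac{23261}{495}$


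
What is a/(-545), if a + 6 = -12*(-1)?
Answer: -6/545 ≈ -0.011009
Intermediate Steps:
a = 6 (a = -6 - 12*(-1) = -6 + 12 = 6)
a/(-545) = 6/(-545) = 6*(-1/545) = -6/545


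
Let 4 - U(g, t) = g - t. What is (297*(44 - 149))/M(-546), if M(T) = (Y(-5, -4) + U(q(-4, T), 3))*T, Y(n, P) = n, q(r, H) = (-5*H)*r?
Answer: 1485/283972 ≈ 0.0052294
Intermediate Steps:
q(r, H) = -5*H*r
U(g, t) = 4 + t - g (U(g, t) = 4 - (g - t) = 4 + (t - g) = 4 + t - g)
M(T) = T*(2 - 20*T) (M(T) = (-5 + (4 + 3 - (-5)*T*(-4)))*T = (-5 + (4 + 3 - 20*T))*T = (-5 + (7 - 20*T))*T = (2 - 20*T)*T = T*(2 - 20*T))
(297*(44 - 149))/M(-546) = (297*(44 - 149))/((2*(-546)*(1 - 10*(-546)))) = (297*(-105))/((2*(-546)*(1 + 5460))) = -31185/(2*(-546)*5461) = -31185/(-5963412) = -31185*(-1/5963412) = 1485/283972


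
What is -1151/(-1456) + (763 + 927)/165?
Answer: 530111/48048 ≈ 11.033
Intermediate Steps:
-1151/(-1456) + (763 + 927)/165 = -1151*(-1/1456) + 1690*(1/165) = 1151/1456 + 338/33 = 530111/48048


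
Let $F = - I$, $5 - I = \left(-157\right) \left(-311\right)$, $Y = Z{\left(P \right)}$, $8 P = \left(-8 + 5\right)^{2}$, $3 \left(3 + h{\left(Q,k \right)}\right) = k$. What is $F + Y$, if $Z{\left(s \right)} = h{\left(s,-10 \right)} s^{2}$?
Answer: $\frac{3124095}{64} \approx 48814.0$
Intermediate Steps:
$h{\left(Q,k \right)} = -3 + \frac{k}{3}$
$P = \frac{9}{8}$ ($P = \frac{\left(-8 + 5\right)^{2}}{8} = \frac{\left(-3\right)^{2}}{8} = \frac{1}{8} \cdot 9 = \frac{9}{8} \approx 1.125$)
$Z{\left(s \right)} = - \frac{19 s^{2}}{3}$ ($Z{\left(s \right)} = \left(-3 + \frac{1}{3} \left(-10\right)\right) s^{2} = \left(-3 - \frac{10}{3}\right) s^{2} = - \frac{19 s^{2}}{3}$)
$Y = - \frac{513}{64}$ ($Y = - \frac{19 \left(\frac{9}{8}\right)^{2}}{3} = \left(- \frac{19}{3}\right) \frac{81}{64} = - \frac{513}{64} \approx -8.0156$)
$I = -48822$ ($I = 5 - \left(-157\right) \left(-311\right) = 5 - 48827 = -48822$)
$F = 48822$ ($F = \left(-1\right) \left(-48822\right) = 48822$)
$F + Y = 48822 - \frac{513}{64} = \frac{3124095}{64}$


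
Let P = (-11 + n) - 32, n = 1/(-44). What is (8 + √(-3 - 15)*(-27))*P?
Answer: -3786/11 + 153333*I*√2/44 ≈ -344.18 + 4928.3*I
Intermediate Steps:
n = -1/44 ≈ -0.022727
P = -1893/44 (P = (-11 - 1/44) - 32 = -485/44 - 32 = -1893/44 ≈ -43.023)
(8 + √(-3 - 15)*(-27))*P = (8 + √(-3 - 15)*(-27))*(-1893/44) = (8 + √(-18)*(-27))*(-1893/44) = (8 + (3*I*√2)*(-27))*(-1893/44) = (8 - 81*I*√2)*(-1893/44) = -3786/11 + 153333*I*√2/44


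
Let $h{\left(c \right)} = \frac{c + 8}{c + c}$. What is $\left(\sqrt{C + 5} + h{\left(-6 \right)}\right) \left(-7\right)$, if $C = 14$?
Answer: $\frac{7}{6} - 7 \sqrt{19} \approx -29.346$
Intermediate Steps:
$h{\left(c \right)} = \frac{8 + c}{2 c}$
$\left(\sqrt{C + 5} + h{\left(-6 \right)}\right) \left(-7\right) = \left(\sqrt{14 + 5} + \frac{8 - 6}{2 \left(-6\right)}\right) \left(-7\right) = \left(\sqrt{19} + \frac{1}{2} \left(- \frac{1}{6}\right) 2\right) \left(-7\right) = \left(\sqrt{19} - \frac{1}{6}\right) \left(-7\right) = \left(- \frac{1}{6} + \sqrt{19}\right) \left(-7\right) = \frac{7}{6} - 7 \sqrt{19}$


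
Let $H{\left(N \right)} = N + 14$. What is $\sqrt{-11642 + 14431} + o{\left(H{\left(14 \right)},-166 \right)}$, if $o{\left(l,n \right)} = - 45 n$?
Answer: $7470 + \sqrt{2789} \approx 7522.8$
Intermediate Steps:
$H{\left(N \right)} = 14 + N$
$\sqrt{-11642 + 14431} + o{\left(H{\left(14 \right)},-166 \right)} = \sqrt{-11642 + 14431} - -7470 = \sqrt{2789} + 7470 = 7470 + \sqrt{2789}$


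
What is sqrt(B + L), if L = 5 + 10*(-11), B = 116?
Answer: sqrt(11) ≈ 3.3166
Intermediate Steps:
L = -105 (L = 5 - 110 = -105)
sqrt(B + L) = sqrt(116 - 105) = sqrt(11)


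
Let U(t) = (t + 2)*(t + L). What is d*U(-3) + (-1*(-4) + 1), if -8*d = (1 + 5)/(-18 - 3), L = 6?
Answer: 137/28 ≈ 4.8929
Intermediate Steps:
U(t) = (2 + t)*(6 + t) (U(t) = (t + 2)*(t + 6) = (2 + t)*(6 + t))
d = 1/28 (d = -(1 + 5)/(8*(-18 - 3)) = -3/(4*(-21)) = -3*(-1)/(4*21) = -1/8*(-2/7) = 1/28 ≈ 0.035714)
d*U(-3) + (-1*(-4) + 1) = (12 + (-3)**2 + 8*(-3))/28 + (-1*(-4) + 1) = (12 + 9 - 24)/28 + (4 + 1) = (1/28)*(-3) + 5 = -3/28 + 5 = 137/28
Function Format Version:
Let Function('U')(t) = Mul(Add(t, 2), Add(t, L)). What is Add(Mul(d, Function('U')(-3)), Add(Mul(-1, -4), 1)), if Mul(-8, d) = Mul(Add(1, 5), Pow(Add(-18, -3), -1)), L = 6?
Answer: Rational(137, 28) ≈ 4.8929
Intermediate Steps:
Function('U')(t) = Mul(Add(2, t), Add(6, t)) (Function('U')(t) = Mul(Add(t, 2), Add(t, 6)) = Mul(Add(2, t), Add(6, t)))
d = Rational(1, 28) (d = Mul(Rational(-1, 8), Mul(Add(1, 5), Pow(Add(-18, -3), -1))) = Mul(Rational(-1, 8), Mul(6, Pow(-21, -1))) = Mul(Rational(-1, 8), Mul(6, Rational(-1, 21))) = Mul(Rational(-1, 8), Rational(-2, 7)) = Rational(1, 28) ≈ 0.035714)
Add(Mul(d, Function('U')(-3)), Add(Mul(-1, -4), 1)) = Add(Mul(Rational(1, 28), Add(12, Pow(-3, 2), Mul(8, -3))), Add(Mul(-1, -4), 1)) = Add(Mul(Rational(1, 28), Add(12, 9, -24)), Add(4, 1)) = Add(Mul(Rational(1, 28), -3), 5) = Add(Rational(-3, 28), 5) = Rational(137, 28)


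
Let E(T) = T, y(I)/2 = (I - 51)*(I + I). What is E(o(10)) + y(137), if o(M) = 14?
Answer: 47142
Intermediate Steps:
y(I) = 4*I*(-51 + I) (y(I) = 2*((I - 51)*(I + I)) = 2*((-51 + I)*(2*I)) = 2*(2*I*(-51 + I)) = 4*I*(-51 + I))
E(o(10)) + y(137) = 14 + 4*137*(-51 + 137) = 14 + 4*137*86 = 14 + 47128 = 47142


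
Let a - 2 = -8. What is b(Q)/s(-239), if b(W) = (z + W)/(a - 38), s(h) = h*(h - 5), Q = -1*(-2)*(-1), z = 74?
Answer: -9/320738 ≈ -2.8060e-5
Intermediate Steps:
Q = -2 (Q = 2*(-1) = -2)
s(h) = h*(-5 + h)
a = -6 (a = 2 - 8 = -6)
b(W) = -37/22 - W/44 (b(W) = (74 + W)/(-6 - 38) = (74 + W)/(-44) = (74 + W)*(-1/44) = -37/22 - W/44)
b(Q)/s(-239) = (-37/22 - 1/44*(-2))/((-239*(-5 - 239))) = (-37/22 + 1/22)/((-239*(-244))) = -18/11/58316 = -18/11*1/58316 = -9/320738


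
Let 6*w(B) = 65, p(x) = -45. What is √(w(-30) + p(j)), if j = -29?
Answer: I*√1230/6 ≈ 5.8452*I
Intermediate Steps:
w(B) = 65/6 (w(B) = (⅙)*65 = 65/6)
√(w(-30) + p(j)) = √(65/6 - 45) = √(-205/6) = I*√1230/6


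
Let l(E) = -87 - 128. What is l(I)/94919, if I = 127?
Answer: -215/94919 ≈ -0.0022651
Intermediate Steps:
l(E) = -215
l(I)/94919 = -215/94919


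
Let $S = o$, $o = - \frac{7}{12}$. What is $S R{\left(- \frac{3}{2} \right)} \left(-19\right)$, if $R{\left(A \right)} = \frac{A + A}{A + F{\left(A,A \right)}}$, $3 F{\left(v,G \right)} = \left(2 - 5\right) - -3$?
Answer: $\frac{133}{6} \approx 22.167$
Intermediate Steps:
$F{\left(v,G \right)} = 0$ ($F{\left(v,G \right)} = \frac{\left(2 - 5\right) - -3}{3} = \frac{\left(2 - 5\right) + 3}{3} = \frac{-3 + 3}{3} = \frac{1}{3} \cdot 0 = 0$)
$o = - \frac{7}{12}$ ($o = \left(-7\right) \frac{1}{12} = - \frac{7}{12} \approx -0.58333$)
$S = - \frac{7}{12} \approx -0.58333$
$R{\left(A \right)} = 2$ ($R{\left(A \right)} = \frac{A + A}{A + 0} = \frac{2 A}{A} = 2$)
$S R{\left(- \frac{3}{2} \right)} \left(-19\right) = \left(- \frac{7}{12}\right) 2 \left(-19\right) = \left(- \frac{7}{6}\right) \left(-19\right) = \frac{133}{6}$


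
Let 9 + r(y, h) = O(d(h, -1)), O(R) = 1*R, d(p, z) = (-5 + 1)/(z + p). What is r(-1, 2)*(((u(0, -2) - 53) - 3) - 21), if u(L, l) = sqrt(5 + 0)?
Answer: 1001 - 13*sqrt(5) ≈ 971.93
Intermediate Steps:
u(L, l) = sqrt(5)
d(p, z) = -4/(p + z)
O(R) = R
r(y, h) = -9 - 4/(-1 + h) (r(y, h) = -9 - 4/(h - 1) = -9 - 4/(-1 + h))
r(-1, 2)*(((u(0, -2) - 53) - 3) - 21) = ((5 - 9*2)/(-1 + 2))*(((sqrt(5) - 53) - 3) - 21) = ((5 - 18)/1)*(((-53 + sqrt(5)) - 3) - 21) = (1*(-13))*((-56 + sqrt(5)) - 21) = -13*(-77 + sqrt(5)) = 1001 - 13*sqrt(5)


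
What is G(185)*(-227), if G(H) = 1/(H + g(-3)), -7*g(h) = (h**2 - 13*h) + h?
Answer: -1589/1250 ≈ -1.2712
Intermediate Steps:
g(h) = -h**2/7 + 12*h/7 (g(h) = -((h**2 - 13*h) + h)/7 = -(h**2 - 12*h)/7 = -h**2/7 + 12*h/7)
G(H) = 1/(-45/7 + H) (G(H) = 1/(H + (1/7)*(-3)*(12 - 1*(-3))) = 1/(H + (1/7)*(-3)*(12 + 3)) = 1/(H + (1/7)*(-3)*15) = 1/(H - 45/7) = 1/(-45/7 + H))
G(185)*(-227) = (7/(-45 + 7*185))*(-227) = (7/(-45 + 1295))*(-227) = (7/1250)*(-227) = -1589/1250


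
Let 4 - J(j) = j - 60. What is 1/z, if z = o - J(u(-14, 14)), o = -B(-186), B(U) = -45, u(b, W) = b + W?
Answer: -1/19 ≈ -0.052632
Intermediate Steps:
u(b, W) = W + b
J(j) = 64 - j (J(j) = 4 - (j - 60) = 4 - (-60 + j) = 4 + (60 - j) = 64 - j)
o = 45 (o = -1*(-45) = 45)
z = -19 (z = 45 - (64 - (14 - 14)) = 45 - (64 - 1*0) = 45 - (64 + 0) = 45 - 1*64 = 45 - 64 = -19)
1/z = 1/(-19) = -1/19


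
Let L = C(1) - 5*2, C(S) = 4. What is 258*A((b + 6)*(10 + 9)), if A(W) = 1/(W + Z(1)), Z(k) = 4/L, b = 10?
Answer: 387/455 ≈ 0.85055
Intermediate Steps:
L = -6 (L = 4 - 5*2 = 4 - 10 = -6)
Z(k) = -⅔ (Z(k) = 4/(-6) = 4*(-⅙) = -⅔)
A(W) = 1/(-⅔ + W) (A(W) = 1/(W - ⅔) = 1/(-⅔ + W))
258*A((b + 6)*(10 + 9)) = 258*(3/(-2 + 3*((10 + 6)*(10 + 9)))) = 258*(3/(-2 + 3*(16*19))) = 258*(3/(-2 + 3*304)) = 258*(3/(-2 + 912)) = 258*(3/910) = 387/455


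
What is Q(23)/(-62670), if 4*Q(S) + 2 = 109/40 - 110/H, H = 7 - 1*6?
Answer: 1457/3342400 ≈ 0.00043591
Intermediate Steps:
H = 1 (H = 7 - 6 = 1)
Q(S) = -4371/160 (Q(S) = -½ + (109/40 - 110/1)/4 = -½ + (109*(1/40) - 110*1)/4 = -½ + (109/40 - 110)/4 = -½ + (¼)*(-4291/40) = -½ - 4291/160 = -4371/160)
Q(23)/(-62670) = -4371/160/(-62670) = -4371/160*(-1/62670) = 1457/3342400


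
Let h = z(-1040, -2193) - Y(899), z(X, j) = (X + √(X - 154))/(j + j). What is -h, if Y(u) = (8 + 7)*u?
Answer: 29572085/2193 + I*√1194/4386 ≈ 13485.0 + 0.0078783*I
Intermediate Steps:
Y(u) = 15*u
z(X, j) = (X + √(-154 + X))/(2*j) (z(X, j) = (X + √(-154 + X))/((2*j)) = (X + √(-154 + X))*(1/(2*j)) = (X + √(-154 + X))/(2*j))
h = -29572085/2193 - I*√1194/4386 (h = (½)*(-1040 + √(-154 - 1040))/(-2193) - 15*899 = (½)*(-1/2193)*(-1040 + √(-1194)) - 1*13485 = (½)*(-1/2193)*(-1040 + I*√1194) - 13485 = (520/2193 - I*√1194/4386) - 13485 = -29572085/2193 - I*√1194/4386 ≈ -13485.0 - 0.0078783*I)
-h = -(-29572085/2193 - I*√1194/4386) = 29572085/2193 + I*√1194/4386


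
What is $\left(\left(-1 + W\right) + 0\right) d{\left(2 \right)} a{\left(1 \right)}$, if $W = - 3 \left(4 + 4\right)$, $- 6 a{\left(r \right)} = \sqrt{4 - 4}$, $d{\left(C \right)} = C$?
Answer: $0$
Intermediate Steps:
$a{\left(r \right)} = 0$ ($a{\left(r \right)} = - \frac{\sqrt{4 - 4}}{6} = - \frac{\sqrt{0}}{6} = \left(- \frac{1}{6}\right) 0 = 0$)
$W = -24$ ($W = \left(-3\right) 8 = -24$)
$\left(\left(-1 + W\right) + 0\right) d{\left(2 \right)} a{\left(1 \right)} = \left(\left(-1 - 24\right) + 0\right) 2 \cdot 0 = \left(-25 + 0\right) 2 \cdot 0 = \left(-25\right) 2 \cdot 0 = \left(-50\right) 0 = 0$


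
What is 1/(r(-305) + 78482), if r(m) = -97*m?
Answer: 1/108067 ≈ 9.2535e-6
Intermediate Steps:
1/(r(-305) + 78482) = 1/(-97*(-305) + 78482) = 1/(29585 + 78482) = 1/108067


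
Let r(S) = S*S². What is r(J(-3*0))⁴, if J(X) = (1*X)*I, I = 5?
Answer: 0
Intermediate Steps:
J(X) = 5*X (J(X) = (1*X)*5 = X*5 = 5*X)
r(S) = S³
r(J(-3*0))⁴ = ((5*(-3*0))³)⁴ = ((5*0)³)⁴ = (0³)⁴ = 0⁴ = 0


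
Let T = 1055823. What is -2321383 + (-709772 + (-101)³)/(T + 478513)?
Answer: -3561783246761/1534336 ≈ -2.3214e+6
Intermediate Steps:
-2321383 + (-709772 + (-101)³)/(T + 478513) = -2321383 + (-709772 + (-101)³)/(1055823 + 478513) = -2321383 + (-709772 - 1030301)/1534336 = -2321383 - 1740073*1/1534336 = -2321383 - 1740073/1534336 = -3561783246761/1534336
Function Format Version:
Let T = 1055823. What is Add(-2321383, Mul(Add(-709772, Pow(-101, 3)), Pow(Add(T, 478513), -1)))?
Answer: Rational(-3561783246761, 1534336) ≈ -2.3214e+6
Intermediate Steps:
Add(-2321383, Mul(Add(-709772, Pow(-101, 3)), Pow(Add(T, 478513), -1))) = Add(-2321383, Mul(Add(-709772, Pow(-101, 3)), Pow(Add(1055823, 478513), -1))) = Add(-2321383, Mul(Add(-709772, -1030301), Pow(1534336, -1))) = Add(-2321383, Mul(-1740073, Rational(1, 1534336))) = Add(-2321383, Rational(-1740073, 1534336)) = Rational(-3561783246761, 1534336)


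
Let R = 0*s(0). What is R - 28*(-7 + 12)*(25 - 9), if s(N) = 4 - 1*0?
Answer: -2240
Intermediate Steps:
s(N) = 4 (s(N) = 4 + 0 = 4)
R = 0 (R = 0*4 = 0)
R - 28*(-7 + 12)*(25 - 9) = 0 - 28*(-7 + 12)*(25 - 9) = 0 - 140*16 = 0 - 28*80 = 0 - 2240 = -2240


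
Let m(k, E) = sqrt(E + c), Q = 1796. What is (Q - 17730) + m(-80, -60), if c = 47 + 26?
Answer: -15934 + sqrt(13) ≈ -15930.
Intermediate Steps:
c = 73
m(k, E) = sqrt(73 + E) (m(k, E) = sqrt(E + 73) = sqrt(73 + E))
(Q - 17730) + m(-80, -60) = (1796 - 17730) + sqrt(73 - 60) = -15934 + sqrt(13)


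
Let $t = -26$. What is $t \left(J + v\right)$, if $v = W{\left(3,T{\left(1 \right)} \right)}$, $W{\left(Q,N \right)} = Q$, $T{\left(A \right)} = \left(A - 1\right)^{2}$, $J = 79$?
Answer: $-2132$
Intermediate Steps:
$T{\left(A \right)} = \left(-1 + A\right)^{2}$
$v = 3$
$t \left(J + v\right) = - 26 \left(79 + 3\right) = \left(-26\right) 82 = -2132$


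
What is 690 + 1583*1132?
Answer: 1792646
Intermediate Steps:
690 + 1583*1132 = 690 + 1791956 = 1792646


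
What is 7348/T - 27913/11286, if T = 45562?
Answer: -2844121/1230174 ≈ -2.3120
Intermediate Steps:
7348/T - 27913/11286 = 7348/45562 - 27913/11286 = 7348*(1/45562) - 27913*1/11286 = 334/2071 - 27913/11286 = -2844121/1230174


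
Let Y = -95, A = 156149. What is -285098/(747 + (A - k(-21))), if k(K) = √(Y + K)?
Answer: -11182683952/6154088733 - 142549*I*√29/6154088733 ≈ -1.8171 - 0.00012474*I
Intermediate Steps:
k(K) = √(-95 + K)
-285098/(747 + (A - k(-21))) = -285098/(747 + (156149 - √(-95 - 21))) = -285098/(747 + (156149 - √(-116))) = -285098/(747 + (156149 - 2*I*√29)) = -285098/(156896 - 2*I*√29)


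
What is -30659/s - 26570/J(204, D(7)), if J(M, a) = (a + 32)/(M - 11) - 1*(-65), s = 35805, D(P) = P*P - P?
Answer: -5935331741/14574945 ≈ -407.23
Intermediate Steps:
D(P) = P² - P
J(M, a) = 65 + (32 + a)/(-11 + M) (J(M, a) = (32 + a)/(-11 + M) + 65 = 65 + (32 + a)/(-11 + M))
-30659/s - 26570/J(204, D(7)) = -30659/35805 - 26570*(-11 + 204)/(-683 + 7*(-1 + 7) + 65*204) = -30659*1/35805 - 26570*193/(-683 + 7*6 + 13260) = -989/1155 - 26570*193/(-683 + 42 + 13260) = -989/1155 - 26570/((1/193)*12619) = -989/1155 - 26570/12619/193 = -989/1155 - 26570*193/12619 = -989/1155 - 5128010/12619 = -5935331741/14574945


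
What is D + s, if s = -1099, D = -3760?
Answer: -4859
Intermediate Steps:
D + s = -3760 - 1099 = -4859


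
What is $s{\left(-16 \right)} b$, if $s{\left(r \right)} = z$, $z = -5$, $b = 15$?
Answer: $-75$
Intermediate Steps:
$s{\left(r \right)} = -5$
$s{\left(-16 \right)} b = \left(-5\right) 15 = -75$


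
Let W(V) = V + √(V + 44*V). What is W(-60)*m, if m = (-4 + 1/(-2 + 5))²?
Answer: -2420/3 + 1210*I*√3/3 ≈ -806.67 + 698.59*I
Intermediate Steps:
W(V) = V + 3*√5*√V (W(V) = V + √(45*V) = V + 3*√5*√V)
m = 121/9 (m = (-4 + 1/3)² = (-4 + ⅓)² = (-11/3)² = 121/9 ≈ 13.444)
W(-60)*m = (-60 + 3*√5*√(-60))*(121/9) = (-60 + 3*√5*(2*I*√15))*(121/9) = (-60 + 30*I*√3)*(121/9) = -2420/3 + 1210*I*√3/3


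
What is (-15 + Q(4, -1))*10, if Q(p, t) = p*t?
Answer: -190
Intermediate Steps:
(-15 + Q(4, -1))*10 = (-15 + 4*(-1))*10 = (-15 - 4)*10 = -19*10 = -190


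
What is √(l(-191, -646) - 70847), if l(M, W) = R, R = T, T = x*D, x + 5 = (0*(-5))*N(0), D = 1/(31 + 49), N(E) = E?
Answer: I*√1133553/4 ≈ 266.17*I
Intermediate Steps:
D = 1/80 ≈ 0.012500
x = -5 (x = -5 + (0*(-5))*0 = -5 + 0*0 = -5 + 0 = -5)
T = -1/16 (T = -5*1/80 = -1/16 ≈ -0.062500)
R = -1/16 ≈ -0.062500
l(M, W) = -1/16
√(l(-191, -646) - 70847) = √(-1/16 - 70847) = √(-1133553/16) = I*√1133553/4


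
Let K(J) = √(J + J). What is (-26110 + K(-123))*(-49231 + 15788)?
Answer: 873196730 - 33443*I*√246 ≈ 8.732e+8 - 5.2453e+5*I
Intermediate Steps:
K(J) = √2*√J (K(J) = √(2*J) = √2*√J)
(-26110 + K(-123))*(-49231 + 15788) = (-26110 + √2*√(-123))*(-49231 + 15788) = (-26110 + √2*(I*√123))*(-33443) = (-26110 + I*√246)*(-33443) = 873196730 - 33443*I*√246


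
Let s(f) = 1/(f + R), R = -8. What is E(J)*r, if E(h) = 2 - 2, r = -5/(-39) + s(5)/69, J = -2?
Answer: 0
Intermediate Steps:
s(f) = 1/(-8 + f) (s(f) = 1/(f - 8) = 1/(-8 + f))
r = 332/2691 (r = -5/(-39) + 1/((-8 + 5)*69) = -5*(-1/39) + (1/69)/(-3) = 5/39 - ⅓*1/69 = 5/39 - 1/207 = 332/2691 ≈ 0.12337)
E(h) = 0
E(J)*r = 0*(332/2691) = 0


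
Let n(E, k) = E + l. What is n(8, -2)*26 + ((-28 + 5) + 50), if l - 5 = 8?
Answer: 573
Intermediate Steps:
l = 13 (l = 5 + 8 = 13)
n(E, k) = 13 + E (n(E, k) = E + 13 = 13 + E)
n(8, -2)*26 + ((-28 + 5) + 50) = (13 + 8)*26 + ((-28 + 5) + 50) = 21*26 + (-23 + 50) = 546 + 27 = 573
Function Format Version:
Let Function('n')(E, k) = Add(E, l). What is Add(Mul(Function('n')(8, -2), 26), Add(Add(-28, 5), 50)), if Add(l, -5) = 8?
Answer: 573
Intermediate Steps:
l = 13 (l = Add(5, 8) = 13)
Function('n')(E, k) = Add(13, E) (Function('n')(E, k) = Add(E, 13) = Add(13, E))
Add(Mul(Function('n')(8, -2), 26), Add(Add(-28, 5), 50)) = Add(Mul(Add(13, 8), 26), Add(Add(-28, 5), 50)) = Add(Mul(21, 26), Add(-23, 50)) = Add(546, 27) = 573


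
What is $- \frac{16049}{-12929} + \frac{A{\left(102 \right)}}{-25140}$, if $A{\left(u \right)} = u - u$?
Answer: $\frac{16049}{12929} \approx 1.2413$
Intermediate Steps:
$A{\left(u \right)} = 0$
$- \frac{16049}{-12929} + \frac{A{\left(102 \right)}}{-25140} = - \frac{16049}{-12929} + \frac{0}{-25140} = \left(-16049\right) \left(- \frac{1}{12929}\right) + 0 \left(- \frac{1}{25140}\right) = \frac{16049}{12929} + 0 = \frac{16049}{12929}$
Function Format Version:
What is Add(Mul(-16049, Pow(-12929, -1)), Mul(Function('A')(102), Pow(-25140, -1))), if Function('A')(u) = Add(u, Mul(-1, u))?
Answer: Rational(16049, 12929) ≈ 1.2413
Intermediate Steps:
Function('A')(u) = 0
Add(Mul(-16049, Pow(-12929, -1)), Mul(Function('A')(102), Pow(-25140, -1))) = Add(Mul(-16049, Pow(-12929, -1)), Mul(0, Pow(-25140, -1))) = Add(Mul(-16049, Rational(-1, 12929)), Mul(0, Rational(-1, 25140))) = Add(Rational(16049, 12929), 0) = Rational(16049, 12929)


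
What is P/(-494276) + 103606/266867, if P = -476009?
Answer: 178241053059/131905953292 ≈ 1.3513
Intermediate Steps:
P/(-494276) + 103606/266867 = -476009/(-494276) + 103606/266867 = -476009*(-1/494276) + 103606*(1/266867) = 476009/494276 + 103606/266867 = 178241053059/131905953292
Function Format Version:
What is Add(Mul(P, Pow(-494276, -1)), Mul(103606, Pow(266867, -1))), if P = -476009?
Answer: Rational(178241053059, 131905953292) ≈ 1.3513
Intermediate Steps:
Add(Mul(P, Pow(-494276, -1)), Mul(103606, Pow(266867, -1))) = Add(Mul(-476009, Pow(-494276, -1)), Mul(103606, Pow(266867, -1))) = Add(Mul(-476009, Rational(-1, 494276)), Mul(103606, Rational(1, 266867))) = Add(Rational(476009, 494276), Rational(103606, 266867)) = Rational(178241053059, 131905953292)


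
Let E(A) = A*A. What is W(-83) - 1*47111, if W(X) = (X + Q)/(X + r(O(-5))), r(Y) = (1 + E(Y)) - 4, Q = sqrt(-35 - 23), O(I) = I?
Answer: -2873688/61 - I*sqrt(58)/61 ≈ -47110.0 - 0.12485*I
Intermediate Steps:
E(A) = A**2
Q = I*sqrt(58) (Q = sqrt(-58) = I*sqrt(58) ≈ 7.6158*I)
r(Y) = -3 + Y**2 (r(Y) = (1 + Y**2) - 4 = -3 + Y**2)
W(X) = (X + I*sqrt(58))/(22 + X) (W(X) = (X + I*sqrt(58))/(X + (-3 + (-5)**2)) = (X + I*sqrt(58))/(X + (-3 + 25)) = (X + I*sqrt(58))/(X + 22) = (X + I*sqrt(58))/(22 + X))
W(-83) - 1*47111 = (-83 + I*sqrt(58))/(22 - 83) - 1*47111 = (-83 + I*sqrt(58))/(-61) - 47111 = -(-83 + I*sqrt(58))/61 - 47111 = (83/61 - I*sqrt(58)/61) - 47111 = -2873688/61 - I*sqrt(58)/61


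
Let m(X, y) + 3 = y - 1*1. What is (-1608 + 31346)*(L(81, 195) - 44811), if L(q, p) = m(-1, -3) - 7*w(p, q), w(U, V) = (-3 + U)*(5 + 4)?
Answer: -1692508532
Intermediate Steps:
w(U, V) = -27 + 9*U (w(U, V) = (-3 + U)*9 = -27 + 9*U)
m(X, y) = -4 + y (m(X, y) = -3 + (y - 1*1) = -3 + (y - 1) = -3 + (-1 + y) = -4 + y)
L(q, p) = 182 - 63*p (L(q, p) = (-4 - 3) - 7*(-27 + 9*p) = -7 + (189 - 63*p) = 182 - 63*p)
(-1608 + 31346)*(L(81, 195) - 44811) = (-1608 + 31346)*((182 - 63*195) - 44811) = 29738*((182 - 12285) - 44811) = 29738*(-12103 - 44811) = 29738*(-56914) = -1692508532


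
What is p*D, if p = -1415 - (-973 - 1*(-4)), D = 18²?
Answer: -144504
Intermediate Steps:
D = 324
p = -446 (p = -1415 - (-973 + 4) = -1415 - 1*(-969) = -1415 + 969 = -446)
p*D = -446*324 = -144504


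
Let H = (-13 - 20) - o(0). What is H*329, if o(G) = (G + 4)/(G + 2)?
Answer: -11515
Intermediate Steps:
o(G) = (4 + G)/(2 + G)
H = -35 (H = (-13 - 20) - (4 + 0)/(2 + 0) = -33 - 4/2 = -33 - 1*2 = -33 - 2 = -35)
H*329 = -35*329 = -11515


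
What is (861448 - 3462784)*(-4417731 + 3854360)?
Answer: 1465517263656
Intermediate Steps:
(861448 - 3462784)*(-4417731 + 3854360) = -2601336*(-563371) = 1465517263656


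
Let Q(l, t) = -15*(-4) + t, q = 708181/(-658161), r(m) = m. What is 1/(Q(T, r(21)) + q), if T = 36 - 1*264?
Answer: 658161/52602860 ≈ 0.012512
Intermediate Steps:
T = -228 (T = 36 - 264 = -228)
q = -708181/658161 (q = 708181*(-1/658161) = -708181/658161 ≈ -1.0760)
Q(l, t) = 60 + t
1/(Q(T, r(21)) + q) = 1/((60 + 21) - 708181/658161) = 1/(81 - 708181/658161) = 1/(52602860/658161) = 658161/52602860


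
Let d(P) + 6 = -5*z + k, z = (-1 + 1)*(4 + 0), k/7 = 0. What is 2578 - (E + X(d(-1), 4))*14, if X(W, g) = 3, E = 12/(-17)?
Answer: 43280/17 ≈ 2545.9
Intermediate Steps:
k = 0 (k = 7*0 = 0)
z = 0 (z = 0*4 = 0)
E = -12/17 (E = 12*(-1/17) = -12/17 ≈ -0.70588)
d(P) = -6 (d(P) = -6 + (-5*0 + 0) = -6 + (0 + 0) = -6 + 0 = -6)
2578 - (E + X(d(-1), 4))*14 = 2578 - (-12/17 + 3)*14 = 2578 - 39*14/17 = 2578 - 1*546/17 = 2578 - 546/17 = 43280/17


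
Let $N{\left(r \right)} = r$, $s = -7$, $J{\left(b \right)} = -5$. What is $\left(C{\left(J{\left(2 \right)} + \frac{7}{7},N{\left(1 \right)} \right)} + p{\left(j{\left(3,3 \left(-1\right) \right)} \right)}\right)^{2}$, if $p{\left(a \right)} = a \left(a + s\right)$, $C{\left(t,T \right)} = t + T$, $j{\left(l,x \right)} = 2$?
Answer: $169$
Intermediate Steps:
$C{\left(t,T \right)} = T + t$
$p{\left(a \right)} = a \left(-7 + a\right)$ ($p{\left(a \right)} = a \left(a - 7\right) = a \left(-7 + a\right)$)
$\left(C{\left(J{\left(2 \right)} + \frac{7}{7},N{\left(1 \right)} \right)} + p{\left(j{\left(3,3 \left(-1\right) \right)} \right)}\right)^{2} = \left(\left(1 - \left(5 - \frac{7}{7}\right)\right) + 2 \left(-7 + 2\right)\right)^{2} = \left(\left(1 + \left(-5 + 7 \cdot \frac{1}{7}\right)\right) + 2 \left(-5\right)\right)^{2} = \left(\left(1 + \left(-5 + 1\right)\right) - 10\right)^{2} = \left(\left(1 - 4\right) - 10\right)^{2} = \left(-3 - 10\right)^{2} = \left(-13\right)^{2} = 169$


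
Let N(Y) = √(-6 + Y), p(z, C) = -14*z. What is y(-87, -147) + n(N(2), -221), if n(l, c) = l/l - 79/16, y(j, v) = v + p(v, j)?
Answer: 30513/16 ≈ 1907.1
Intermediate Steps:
y(j, v) = -13*v (y(j, v) = v - 14*v = -13*v)
n(l, c) = -63/16 (n(l, c) = 1 - 79*1/16 = 1 - 79/16 = -63/16)
y(-87, -147) + n(N(2), -221) = -13*(-147) - 63/16 = 1911 - 63/16 = 30513/16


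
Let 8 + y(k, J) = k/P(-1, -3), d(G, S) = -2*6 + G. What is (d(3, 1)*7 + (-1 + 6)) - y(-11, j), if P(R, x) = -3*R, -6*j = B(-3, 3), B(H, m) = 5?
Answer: -139/3 ≈ -46.333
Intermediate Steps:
j = -⅚ (j = -⅙*5 = -⅚ ≈ -0.83333)
d(G, S) = -12 + G
y(k, J) = -8 + k/3 (y(k, J) = -8 + k/((-3*(-1))) = -8 + k/3)
(d(3, 1)*7 + (-1 + 6)) - y(-11, j) = ((-12 + 3)*7 + (-1 + 6)) - (-8 + (⅓)*(-11)) = (-9*7 + 5) - (-8 - 11/3) = (-63 + 5) - 1*(-35/3) = -58 + 35/3 = -139/3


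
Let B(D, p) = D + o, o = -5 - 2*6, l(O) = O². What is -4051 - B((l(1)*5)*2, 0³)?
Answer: -4044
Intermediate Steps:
o = -17 (o = -5 - 12 = -17)
B(D, p) = -17 + D (B(D, p) = D - 17 = -17 + D)
-4051 - B((l(1)*5)*2, 0³) = -4051 - (-17 + (1²*5)*2) = -4051 - (-17 + (1*5)*2) = -4051 - (-17 + 5*2) = -4051 - (-17 + 10) = -4051 - 1*(-7) = -4051 + 7 = -4044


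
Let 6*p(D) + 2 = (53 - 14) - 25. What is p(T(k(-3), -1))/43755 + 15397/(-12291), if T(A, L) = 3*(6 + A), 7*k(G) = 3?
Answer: -224557051/179264235 ≈ -1.2527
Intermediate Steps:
k(G) = 3/7 (k(G) = (⅐)*3 = 3/7)
T(A, L) = 18 + 3*A
p(D) = 2 (p(D) = -⅓ + ((53 - 14) - 25)/6 = -⅓ + (39 - 25)/6 = -⅓ + (⅙)*14 = -⅓ + 7/3 = 2)
p(T(k(-3), -1))/43755 + 15397/(-12291) = 2/43755 + 15397/(-12291) = 2*(1/43755) + 15397*(-1/12291) = 2/43755 - 15397/12291 = -224557051/179264235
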